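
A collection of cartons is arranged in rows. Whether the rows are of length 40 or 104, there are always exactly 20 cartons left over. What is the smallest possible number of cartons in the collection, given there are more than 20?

540

N − 20 must be a common multiple of 40 and 104.
40 = 2^3 × 5
104 = 2^3 × 13
LCM(40, 104) = 2^3 × 5 × 13 = 520.
Smallest N > 20 is LCM + 20 = 520 + 20 = 540.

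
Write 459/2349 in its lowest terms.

459 = 3^3 × 17
2349 = 3^4 × 29
gcd(459, 2349) = 3^3 = 27.
Divide numerator and denominator by 27: 459/2349 = 17/87.

17/87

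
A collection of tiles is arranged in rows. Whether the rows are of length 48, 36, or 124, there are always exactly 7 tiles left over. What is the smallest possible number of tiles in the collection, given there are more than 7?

4471

N − 7 must be a common multiple of 48, 36, and 124.
48 = 2^4 × 3
36 = 2^2 × 3^2
124 = 2^2 × 31
LCM(48, 36, 124) = 2^4 × 3^2 × 31 = 4464.
Smallest N > 7 is LCM + 7 = 4464 + 7 = 4471.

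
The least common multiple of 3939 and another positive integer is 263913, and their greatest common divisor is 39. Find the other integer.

gcd × lcm = product of the two integers, so the other integer is (39 × 263913) / 3939 = 2613.

2613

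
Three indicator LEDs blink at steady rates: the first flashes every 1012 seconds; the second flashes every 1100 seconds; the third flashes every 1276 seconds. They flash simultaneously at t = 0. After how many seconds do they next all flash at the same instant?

They coincide at every common multiple of the periods; the first is the LCM.
1012 = 2^2 × 11 × 23
1100 = 2^2 × 5^2 × 11
1276 = 2^2 × 11 × 29
LCM(1012, 1100, 1276) = 2^2 × 5^2 × 11 × 23 × 29 = 733700.

733700 seconds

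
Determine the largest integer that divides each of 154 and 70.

14

154 = 2 × 7 × 11
70 = 2 × 5 × 7
gcd(154, 70) = 2 × 7 = 14.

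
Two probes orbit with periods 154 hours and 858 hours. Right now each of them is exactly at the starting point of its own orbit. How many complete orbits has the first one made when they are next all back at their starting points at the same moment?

39 orbits

They are all back at their starting positions together after one LCM of the periods.
154 = 2 × 7 × 11
858 = 2 × 3 × 11 × 13
LCM(154, 858) = 2 × 3 × 7 × 11 × 13 = 6006.
Orbits for period 154: 6006 / 154 = 39.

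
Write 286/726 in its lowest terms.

13/33

286 = 2 × 11 × 13
726 = 2 × 3 × 11^2
gcd(286, 726) = 2 × 11 = 22.
Divide numerator and denominator by 22: 286/726 = 13/33.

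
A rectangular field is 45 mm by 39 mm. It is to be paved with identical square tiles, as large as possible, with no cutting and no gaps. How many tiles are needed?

Tile side = gcd(45, 39).
45 = 3^2 × 5
39 = 3 × 13
gcd(45, 39) = 3.
Tiles: (45/3) × (39/3) = 15 × 13 = 195.

195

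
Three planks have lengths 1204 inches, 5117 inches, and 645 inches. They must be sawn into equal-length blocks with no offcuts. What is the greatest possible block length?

The block length must divide every plank, so the greatest is gcd(1204, 5117, 645).
1204 = 2^2 × 7 × 43
5117 = 7 × 17 × 43
645 = 3 × 5 × 43
gcd(1204, 5117, 645) = 43.

43 inches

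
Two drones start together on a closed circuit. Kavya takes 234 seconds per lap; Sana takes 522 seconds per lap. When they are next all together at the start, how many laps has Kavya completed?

They are all back at their starting positions together after one LCM of the periods.
234 = 2 × 3^2 × 13
522 = 2 × 3^2 × 29
LCM(234, 522) = 2 × 3^2 × 13 × 29 = 6786.
Laps for period 234: 6786 / 234 = 29.

29 laps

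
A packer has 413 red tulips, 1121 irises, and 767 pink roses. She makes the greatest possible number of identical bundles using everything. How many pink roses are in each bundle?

13

Number of bundles = gcd(413, 1121, 767).
413 = 7 × 59
1121 = 19 × 59
767 = 13 × 59
gcd(413, 1121, 767) = 59.
pink roses per bundle = 767 / 59 = 13.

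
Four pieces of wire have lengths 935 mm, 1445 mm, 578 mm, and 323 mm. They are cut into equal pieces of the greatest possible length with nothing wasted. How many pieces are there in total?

Piece length = gcd(935, 1445, 578, 323).
935 = 5 × 11 × 17
1445 = 5 × 17^2
578 = 2 × 17^2
323 = 17 × 19
gcd(935, 1445, 578, 323) = 17.
Total pieces = 935/17 + 1445/17 + 578/17 + 323/17 = 55 + 85 + 34 + 19 = 193.

193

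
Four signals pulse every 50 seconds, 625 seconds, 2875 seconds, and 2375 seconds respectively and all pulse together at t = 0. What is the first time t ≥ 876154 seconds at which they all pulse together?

1092500 seconds

Joint pulses occur at multiples of LCM(50, 625, 2875, 2375).
50 = 2 × 5^2
625 = 5^4
2875 = 5^3 × 23
2375 = 5^3 × 19
LCM(50, 625, 2875, 2375) = 2 × 5^4 × 19 × 23 = 546250.
Smallest multiple of 546250 that is ≥ 876154: ⌈876154/546250⌉ × 546250 = 2 × 546250 = 1092500.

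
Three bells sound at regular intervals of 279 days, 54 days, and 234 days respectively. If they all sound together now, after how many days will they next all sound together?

21762 days

We need the least common multiple of the intervals.
279 = 3^2 × 31
54 = 2 × 3^3
234 = 2 × 3^2 × 13
LCM(279, 54, 234) = 2 × 3^3 × 13 × 31 = 21762.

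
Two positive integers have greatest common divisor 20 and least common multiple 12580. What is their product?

For any two positive integers, gcd × lcm = product = 20 × 12580 = 251600.

251600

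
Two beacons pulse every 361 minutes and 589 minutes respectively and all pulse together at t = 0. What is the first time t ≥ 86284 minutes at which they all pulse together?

Joint pulses occur at multiples of LCM(361, 589).
361 = 19^2
589 = 19 × 31
LCM(361, 589) = 19^2 × 31 = 11191.
Smallest multiple of 11191 that is ≥ 86284: ⌈86284/11191⌉ × 11191 = 8 × 11191 = 89528.

89528 minutes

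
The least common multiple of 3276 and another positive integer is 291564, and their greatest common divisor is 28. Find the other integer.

2492

gcd × lcm = product of the two integers, so the other integer is (28 × 291564) / 3276 = 2492.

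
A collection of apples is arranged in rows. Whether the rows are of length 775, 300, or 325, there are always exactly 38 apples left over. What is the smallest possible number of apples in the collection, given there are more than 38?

N − 38 must be a common multiple of 775, 300, and 325.
775 = 5^2 × 31
300 = 2^2 × 3 × 5^2
325 = 5^2 × 13
LCM(775, 300, 325) = 2^2 × 3 × 5^2 × 13 × 31 = 120900.
Smallest N > 38 is LCM + 38 = 120900 + 38 = 120938.

120938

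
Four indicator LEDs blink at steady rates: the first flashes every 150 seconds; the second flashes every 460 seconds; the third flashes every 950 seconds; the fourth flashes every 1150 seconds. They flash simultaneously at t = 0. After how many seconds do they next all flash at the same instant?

The first simultaneous occurrence is after LCM of the individual periods.
150 = 2 × 3 × 5^2
460 = 2^2 × 5 × 23
950 = 2 × 5^2 × 19
1150 = 2 × 5^2 × 23
LCM(150, 460, 950, 1150) = 2^2 × 3 × 5^2 × 19 × 23 = 131100.

131100 seconds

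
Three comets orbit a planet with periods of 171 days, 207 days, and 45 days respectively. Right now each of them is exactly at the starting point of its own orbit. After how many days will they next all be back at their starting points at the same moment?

We need the least common multiple of the intervals.
171 = 3^2 × 19
207 = 3^2 × 23
45 = 3^2 × 5
LCM(171, 207, 45) = 3^2 × 5 × 19 × 23 = 19665.

19665 days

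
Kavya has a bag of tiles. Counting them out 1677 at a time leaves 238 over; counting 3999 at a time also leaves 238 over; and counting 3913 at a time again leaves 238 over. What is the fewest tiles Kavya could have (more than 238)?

364147

N − 238 must be a common multiple of 1677, 3999, and 3913.
1677 = 3 × 13 × 43
3999 = 3 × 31 × 43
3913 = 7 × 13 × 43
LCM(1677, 3999, 3913) = 3 × 7 × 13 × 31 × 43 = 363909.
Smallest N > 238 is LCM + 238 = 363909 + 238 = 364147.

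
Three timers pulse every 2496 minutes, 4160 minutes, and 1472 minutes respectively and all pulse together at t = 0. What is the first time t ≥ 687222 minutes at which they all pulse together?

Joint pulses occur at multiples of LCM(2496, 4160, 1472).
2496 = 2^6 × 3 × 13
4160 = 2^6 × 5 × 13
1472 = 2^6 × 23
LCM(2496, 4160, 1472) = 2^6 × 3 × 5 × 13 × 23 = 287040.
Smallest multiple of 287040 that is ≥ 687222: ⌈687222/287040⌉ × 287040 = 3 × 287040 = 861120.

861120 minutes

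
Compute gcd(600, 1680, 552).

600 = 2^3 × 3 × 5^2
1680 = 2^4 × 3 × 5 × 7
552 = 2^3 × 3 × 23
gcd(600, 1680, 552) = 2^3 × 3 = 24.

24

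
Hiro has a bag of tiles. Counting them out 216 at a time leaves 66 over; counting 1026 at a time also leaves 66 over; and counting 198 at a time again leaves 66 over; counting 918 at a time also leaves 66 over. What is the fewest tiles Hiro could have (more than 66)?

767514

N − 66 must be a common multiple of 216, 1026, 198, and 918.
216 = 2^3 × 3^3
1026 = 2 × 3^3 × 19
198 = 2 × 3^2 × 11
918 = 2 × 3^3 × 17
LCM(216, 1026, 198, 918) = 2^3 × 3^3 × 11 × 17 × 19 = 767448.
Smallest N > 66 is LCM + 66 = 767448 + 66 = 767514.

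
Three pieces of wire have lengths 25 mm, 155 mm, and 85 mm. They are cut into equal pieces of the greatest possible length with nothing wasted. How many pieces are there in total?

Piece length = gcd(25, 155, 85).
25 = 5^2
155 = 5 × 31
85 = 5 × 17
gcd(25, 155, 85) = 5.
Total pieces = 25/5 + 155/5 + 85/5 = 5 + 31 + 17 = 53.

53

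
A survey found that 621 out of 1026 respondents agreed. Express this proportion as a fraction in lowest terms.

621 = 3^3 × 23
1026 = 2 × 3^3 × 19
gcd(621, 1026) = 3^3 = 27.
Divide numerator and denominator by 27: 621/1026 = 23/38.

23/38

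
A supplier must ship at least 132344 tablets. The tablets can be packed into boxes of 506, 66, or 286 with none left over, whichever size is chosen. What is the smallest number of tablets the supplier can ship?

138138

The number of tablets must be a common multiple of 506, 66, and 286, so a multiple of their LCM.
506 = 2 × 11 × 23
66 = 2 × 3 × 11
286 = 2 × 11 × 13
LCM(506, 66, 286) = 2 × 3 × 11 × 13 × 23 = 19734.
Smallest multiple of 19734 that is ≥ 132344: ⌈132344/19734⌉ × 19734 = 7 × 19734 = 138138.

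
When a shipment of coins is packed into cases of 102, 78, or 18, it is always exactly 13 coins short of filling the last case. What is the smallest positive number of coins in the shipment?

3965

Being 13 short of a full case of size k means N ≡ −13 (mod k), i.e. N + 13 is a multiple of each size.
102 = 2 × 3 × 17
78 = 2 × 3 × 13
18 = 2 × 3^2
LCM(102, 78, 18) = 2 × 3^2 × 13 × 17 = 3978.
Smallest positive N is 3978 − 13 = 3965.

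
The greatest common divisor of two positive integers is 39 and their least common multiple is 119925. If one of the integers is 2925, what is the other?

1599

For two integers, gcd × lcm = product, so the other is (39 × 119925) / 2925 = 4677075 / 2925 = 1599.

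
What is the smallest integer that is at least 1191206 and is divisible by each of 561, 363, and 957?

The integer must be a common multiple of 561, 363, and 957, so a multiple of their LCM.
561 = 3 × 11 × 17
363 = 3 × 11^2
957 = 3 × 11 × 29
LCM(561, 363, 957) = 3 × 11^2 × 17 × 29 = 178959.
Smallest multiple of 178959 that is ≥ 1191206: ⌈1191206/178959⌉ × 178959 = 7 × 178959 = 1252713.

1252713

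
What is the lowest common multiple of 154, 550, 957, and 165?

334950

154 = 2 × 7 × 11
550 = 2 × 5^2 × 11
957 = 3 × 11 × 29
165 = 3 × 5 × 11
LCM(154, 550, 957, 165) = 2 × 3 × 5^2 × 7 × 11 × 29 = 334950.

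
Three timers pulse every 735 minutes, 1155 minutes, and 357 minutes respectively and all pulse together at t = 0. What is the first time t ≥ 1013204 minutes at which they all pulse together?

Joint pulses occur at multiples of LCM(735, 1155, 357).
735 = 3 × 5 × 7^2
1155 = 3 × 5 × 7 × 11
357 = 3 × 7 × 17
LCM(735, 1155, 357) = 3 × 5 × 7^2 × 11 × 17 = 137445.
Smallest multiple of 137445 that is ≥ 1013204: ⌈1013204/137445⌉ × 137445 = 8 × 137445 = 1099560.

1099560 minutes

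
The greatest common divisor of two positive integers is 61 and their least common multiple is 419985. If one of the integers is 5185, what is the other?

4941

For two integers, gcd × lcm = product, so the other is (61 × 419985) / 5185 = 25619085 / 5185 = 4941.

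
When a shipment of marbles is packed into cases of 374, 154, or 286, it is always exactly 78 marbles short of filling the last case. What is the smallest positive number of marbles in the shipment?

Being 78 short of a full case of size k means N ≡ −78 (mod k), i.e. N + 78 is a multiple of each size.
374 = 2 × 11 × 17
154 = 2 × 7 × 11
286 = 2 × 11 × 13
LCM(374, 154, 286) = 2 × 7 × 11 × 13 × 17 = 34034.
Smallest positive N is 34034 − 78 = 33956.

33956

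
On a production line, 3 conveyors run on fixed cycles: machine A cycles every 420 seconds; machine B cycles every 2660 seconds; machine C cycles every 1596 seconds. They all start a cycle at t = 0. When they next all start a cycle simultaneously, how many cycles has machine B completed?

They are all back at their starting positions together after one LCM of the periods.
420 = 2^2 × 3 × 5 × 7
2660 = 2^2 × 5 × 7 × 19
1596 = 2^2 × 3 × 7 × 19
LCM(420, 2660, 1596) = 2^2 × 3 × 5 × 7 × 19 = 7980.
Cycles for period 2660: 7980 / 2660 = 3.

3 cycles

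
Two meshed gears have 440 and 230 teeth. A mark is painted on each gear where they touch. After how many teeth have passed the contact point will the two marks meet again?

10120 teeth

The first simultaneous occurrence is after LCM of the individual periods.
440 = 2^3 × 5 × 11
230 = 2 × 5 × 23
LCM(440, 230) = 2^3 × 5 × 11 × 23 = 10120.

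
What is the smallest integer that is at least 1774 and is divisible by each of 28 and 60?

2100

The integer must be a common multiple of 28 and 60, so a multiple of their LCM.
28 = 2^2 × 7
60 = 2^2 × 3 × 5
LCM(28, 60) = 2^2 × 3 × 5 × 7 = 420.
Smallest multiple of 420 that is ≥ 1774: ⌈1774/420⌉ × 420 = 5 × 420 = 2100.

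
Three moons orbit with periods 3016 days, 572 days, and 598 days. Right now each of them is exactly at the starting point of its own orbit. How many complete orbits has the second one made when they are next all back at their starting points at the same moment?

The first common completion time is the LCM of the periods.
3016 = 2^3 × 13 × 29
572 = 2^2 × 11 × 13
598 = 2 × 13 × 23
LCM(3016, 572, 598) = 2^3 × 11 × 13 × 23 × 29 = 763048.
Orbits for period 572: 763048 / 572 = 1334.

1334 orbits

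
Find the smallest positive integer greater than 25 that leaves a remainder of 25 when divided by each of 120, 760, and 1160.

N − 25 must be a common multiple of 120, 760, and 1160.
120 = 2^3 × 3 × 5
760 = 2^3 × 5 × 19
1160 = 2^3 × 5 × 29
LCM(120, 760, 1160) = 2^3 × 3 × 5 × 19 × 29 = 66120.
Smallest N > 25 is LCM + 25 = 66120 + 25 = 66145.

66145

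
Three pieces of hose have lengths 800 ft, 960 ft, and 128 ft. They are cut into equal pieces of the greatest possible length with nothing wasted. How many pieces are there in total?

59

Piece length = gcd(800, 960, 128).
800 = 2^5 × 5^2
960 = 2^6 × 3 × 5
128 = 2^7
gcd(800, 960, 128) = 2^5 = 32.
Total pieces = 800/32 + 960/32 + 128/32 = 25 + 30 + 4 = 59.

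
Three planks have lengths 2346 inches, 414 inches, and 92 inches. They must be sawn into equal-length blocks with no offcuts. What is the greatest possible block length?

46 inches

The block length must divide every plank, so the greatest is gcd(2346, 414, 92).
2346 = 2 × 3 × 17 × 23
414 = 2 × 3^2 × 23
92 = 2^2 × 23
gcd(2346, 414, 92) = 2 × 23 = 46.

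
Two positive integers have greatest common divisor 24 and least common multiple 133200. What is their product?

For any two positive integers, gcd × lcm = product = 24 × 133200 = 3196800.

3196800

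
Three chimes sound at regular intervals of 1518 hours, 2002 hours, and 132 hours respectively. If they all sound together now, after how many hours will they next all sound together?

We need the least common multiple of the intervals.
1518 = 2 × 3 × 11 × 23
2002 = 2 × 7 × 11 × 13
132 = 2^2 × 3 × 11
LCM(1518, 2002, 132) = 2^2 × 3 × 7 × 11 × 13 × 23 = 276276.

276276 hours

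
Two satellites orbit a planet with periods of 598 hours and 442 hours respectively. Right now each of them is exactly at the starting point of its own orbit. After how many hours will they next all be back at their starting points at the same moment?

The first simultaneous occurrence is after LCM of the individual periods.
598 = 2 × 13 × 23
442 = 2 × 13 × 17
LCM(598, 442) = 2 × 13 × 17 × 23 = 10166.

10166 hours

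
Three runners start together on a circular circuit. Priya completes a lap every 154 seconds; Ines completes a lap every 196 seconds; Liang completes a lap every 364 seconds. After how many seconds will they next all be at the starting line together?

The first simultaneous occurrence is after LCM of the individual periods.
154 = 2 × 7 × 11
196 = 2^2 × 7^2
364 = 2^2 × 7 × 13
LCM(154, 196, 364) = 2^2 × 7^2 × 11 × 13 = 28028.

28028 seconds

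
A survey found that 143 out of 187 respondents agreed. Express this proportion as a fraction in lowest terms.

143 = 11 × 13
187 = 11 × 17
gcd(143, 187) = 11.
Divide numerator and denominator by 11: 143/187 = 13/17.

13/17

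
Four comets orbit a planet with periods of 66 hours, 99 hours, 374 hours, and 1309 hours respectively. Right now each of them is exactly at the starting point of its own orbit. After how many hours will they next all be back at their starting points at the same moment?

They coincide at every common multiple of the periods; the first is the LCM.
66 = 2 × 3 × 11
99 = 3^2 × 11
374 = 2 × 11 × 17
1309 = 7 × 11 × 17
LCM(66, 99, 374, 1309) = 2 × 3^2 × 7 × 11 × 17 = 23562.

23562 hours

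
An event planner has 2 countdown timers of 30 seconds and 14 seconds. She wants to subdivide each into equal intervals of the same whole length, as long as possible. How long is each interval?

The interval must divide each timer length; the longest such is the gcd.
30 = 2 × 3 × 5
14 = 2 × 7
gcd(30, 14) = 2.

2 seconds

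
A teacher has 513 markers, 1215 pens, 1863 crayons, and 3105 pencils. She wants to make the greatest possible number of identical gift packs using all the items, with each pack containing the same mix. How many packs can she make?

The pack count must divide each quantity, so the greatest is gcd(513, 1215, 1863, 3105).
513 = 3^3 × 19
1215 = 3^5 × 5
1863 = 3^4 × 23
3105 = 3^3 × 5 × 23
gcd(513, 1215, 1863, 3105) = 3^3 = 27.

27 packs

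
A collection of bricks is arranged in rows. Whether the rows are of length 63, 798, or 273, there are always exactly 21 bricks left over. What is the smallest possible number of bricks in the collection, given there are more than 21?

N − 21 must be a common multiple of 63, 798, and 273.
63 = 3^2 × 7
798 = 2 × 3 × 7 × 19
273 = 3 × 7 × 13
LCM(63, 798, 273) = 2 × 3^2 × 7 × 13 × 19 = 31122.
Smallest N > 21 is LCM + 21 = 31122 + 21 = 31143.

31143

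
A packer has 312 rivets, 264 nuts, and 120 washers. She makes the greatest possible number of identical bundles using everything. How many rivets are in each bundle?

13

Number of bundles = gcd(312, 264, 120).
312 = 2^3 × 3 × 13
264 = 2^3 × 3 × 11
120 = 2^3 × 3 × 5
gcd(312, 264, 120) = 2^3 × 3 = 24.
rivets per bundle = 312 / 24 = 13.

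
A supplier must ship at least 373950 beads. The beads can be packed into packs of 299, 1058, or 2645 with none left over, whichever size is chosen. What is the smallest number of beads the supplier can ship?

412620

The number of beads must be a common multiple of 299, 1058, and 2645, so a multiple of their LCM.
299 = 13 × 23
1058 = 2 × 23^2
2645 = 5 × 23^2
LCM(299, 1058, 2645) = 2 × 5 × 13 × 23^2 = 68770.
Smallest multiple of 68770 that is ≥ 373950: ⌈373950/68770⌉ × 68770 = 6 × 68770 = 412620.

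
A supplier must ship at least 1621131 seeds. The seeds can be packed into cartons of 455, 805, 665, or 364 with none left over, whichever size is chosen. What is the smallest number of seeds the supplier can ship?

The number of seeds must be a common multiple of 455, 805, 665, and 364, so a multiple of their LCM.
455 = 5 × 7 × 13
805 = 5 × 7 × 23
665 = 5 × 7 × 19
364 = 2^2 × 7 × 13
LCM(455, 805, 665, 364) = 2^2 × 5 × 7 × 13 × 19 × 23 = 795340.
Smallest multiple of 795340 that is ≥ 1621131: ⌈1621131/795340⌉ × 795340 = 3 × 795340 = 2386020.

2386020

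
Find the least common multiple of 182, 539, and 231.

42042

182 = 2 × 7 × 13
539 = 7^2 × 11
231 = 3 × 7 × 11
LCM(182, 539, 231) = 2 × 3 × 7^2 × 11 × 13 = 42042.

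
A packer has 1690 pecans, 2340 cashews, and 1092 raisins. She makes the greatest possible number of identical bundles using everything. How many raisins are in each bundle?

42

Number of bundles = gcd(1690, 2340, 1092).
1690 = 2 × 5 × 13^2
2340 = 2^2 × 3^2 × 5 × 13
1092 = 2^2 × 3 × 7 × 13
gcd(1690, 2340, 1092) = 2 × 13 = 26.
raisins per bundle = 1092 / 26 = 42.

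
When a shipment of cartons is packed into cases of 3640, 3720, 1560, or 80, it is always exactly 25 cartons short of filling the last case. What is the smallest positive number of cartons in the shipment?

Being 25 short of a full case of size k means N ≡ −25 (mod k), i.e. N + 25 is a multiple of each size.
3640 = 2^3 × 5 × 7 × 13
3720 = 2^3 × 3 × 5 × 31
1560 = 2^3 × 3 × 5 × 13
80 = 2^4 × 5
LCM(3640, 3720, 1560, 80) = 2^4 × 3 × 5 × 7 × 13 × 31 = 677040.
Smallest positive N is 677040 − 25 = 677015.

677015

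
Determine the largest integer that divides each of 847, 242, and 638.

847 = 7 × 11^2
242 = 2 × 11^2
638 = 2 × 11 × 29
gcd(847, 242, 638) = 11.

11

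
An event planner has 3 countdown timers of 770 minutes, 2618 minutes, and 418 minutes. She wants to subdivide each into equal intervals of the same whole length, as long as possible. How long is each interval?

The interval must divide each timer length; the longest such is the gcd.
770 = 2 × 5 × 7 × 11
2618 = 2 × 7 × 11 × 17
418 = 2 × 11 × 19
gcd(770, 2618, 418) = 2 × 11 = 22.

22 minutes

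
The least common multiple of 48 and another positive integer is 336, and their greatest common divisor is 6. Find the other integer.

42

gcd × lcm = product of the two integers, so the other integer is (6 × 336) / 48 = 42.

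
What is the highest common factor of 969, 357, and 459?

969 = 3 × 17 × 19
357 = 3 × 7 × 17
459 = 3^3 × 17
gcd(969, 357, 459) = 3 × 17 = 51.

51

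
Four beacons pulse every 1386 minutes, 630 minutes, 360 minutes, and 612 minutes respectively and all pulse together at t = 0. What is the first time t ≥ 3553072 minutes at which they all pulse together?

3769920 minutes

Joint pulses occur at multiples of LCM(1386, 630, 360, 612).
1386 = 2 × 3^2 × 7 × 11
630 = 2 × 3^2 × 5 × 7
360 = 2^3 × 3^2 × 5
612 = 2^2 × 3^2 × 17
LCM(1386, 630, 360, 612) = 2^3 × 3^2 × 5 × 7 × 11 × 17 = 471240.
Smallest multiple of 471240 that is ≥ 3553072: ⌈3553072/471240⌉ × 471240 = 8 × 471240 = 3769920.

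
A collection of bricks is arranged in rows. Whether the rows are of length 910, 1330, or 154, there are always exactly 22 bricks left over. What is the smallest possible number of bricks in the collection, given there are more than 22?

N − 22 must be a common multiple of 910, 1330, and 154.
910 = 2 × 5 × 7 × 13
1330 = 2 × 5 × 7 × 19
154 = 2 × 7 × 11
LCM(910, 1330, 154) = 2 × 5 × 7 × 11 × 13 × 19 = 190190.
Smallest N > 22 is LCM + 22 = 190190 + 22 = 190212.

190212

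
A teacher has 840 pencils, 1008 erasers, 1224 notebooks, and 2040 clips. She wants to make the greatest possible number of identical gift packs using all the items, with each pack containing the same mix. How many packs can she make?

24 packs

The pack count must divide each quantity, so the greatest is gcd(840, 1008, 1224, 2040).
840 = 2^3 × 3 × 5 × 7
1008 = 2^4 × 3^2 × 7
1224 = 2^3 × 3^2 × 17
2040 = 2^3 × 3 × 5 × 17
gcd(840, 1008, 1224, 2040) = 2^3 × 3 = 24.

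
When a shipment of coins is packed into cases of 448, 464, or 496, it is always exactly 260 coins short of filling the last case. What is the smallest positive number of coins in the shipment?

Being 260 short of a full case of size k means N ≡ −260 (mod k), i.e. N + 260 is a multiple of each size.
448 = 2^6 × 7
464 = 2^4 × 29
496 = 2^4 × 31
LCM(448, 464, 496) = 2^6 × 7 × 29 × 31 = 402752.
Smallest positive N is 402752 − 260 = 402492.

402492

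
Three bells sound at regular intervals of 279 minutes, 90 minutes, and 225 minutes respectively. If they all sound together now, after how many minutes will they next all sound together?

13950 minutes

The first simultaneous occurrence is after LCM of the individual periods.
279 = 3^2 × 31
90 = 2 × 3^2 × 5
225 = 3^2 × 5^2
LCM(279, 90, 225) = 2 × 3^2 × 5^2 × 31 = 13950.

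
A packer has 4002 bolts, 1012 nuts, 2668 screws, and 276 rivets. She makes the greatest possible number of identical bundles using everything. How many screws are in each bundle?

Number of bundles = gcd(4002, 1012, 2668, 276).
4002 = 2 × 3 × 23 × 29
1012 = 2^2 × 11 × 23
2668 = 2^2 × 23 × 29
276 = 2^2 × 3 × 23
gcd(4002, 1012, 2668, 276) = 2 × 23 = 46.
screws per bundle = 2668 / 46 = 58.

58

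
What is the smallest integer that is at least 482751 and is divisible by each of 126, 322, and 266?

495558

The integer must be a common multiple of 126, 322, and 266, so a multiple of their LCM.
126 = 2 × 3^2 × 7
322 = 2 × 7 × 23
266 = 2 × 7 × 19
LCM(126, 322, 266) = 2 × 3^2 × 7 × 19 × 23 = 55062.
Smallest multiple of 55062 that is ≥ 482751: ⌈482751/55062⌉ × 55062 = 9 × 55062 = 495558.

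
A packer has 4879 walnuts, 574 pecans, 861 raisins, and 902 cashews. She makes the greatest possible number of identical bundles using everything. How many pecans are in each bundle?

14

Number of bundles = gcd(4879, 574, 861, 902).
4879 = 7 × 17 × 41
574 = 2 × 7 × 41
861 = 3 × 7 × 41
902 = 2 × 11 × 41
gcd(4879, 574, 861, 902) = 41.
pecans per bundle = 574 / 41 = 14.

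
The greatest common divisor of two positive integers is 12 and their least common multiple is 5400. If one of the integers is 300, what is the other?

216

For two integers, gcd × lcm = product, so the other is (12 × 5400) / 300 = 64800 / 300 = 216.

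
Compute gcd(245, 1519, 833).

245 = 5 × 7^2
1519 = 7^2 × 31
833 = 7^2 × 17
gcd(245, 1519, 833) = 7^2 = 49.

49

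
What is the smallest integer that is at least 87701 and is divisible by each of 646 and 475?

The integer must be a common multiple of 646 and 475, so a multiple of their LCM.
646 = 2 × 17 × 19
475 = 5^2 × 19
LCM(646, 475) = 2 × 5^2 × 17 × 19 = 16150.
Smallest multiple of 16150 that is ≥ 87701: ⌈87701/16150⌉ × 16150 = 6 × 16150 = 96900.

96900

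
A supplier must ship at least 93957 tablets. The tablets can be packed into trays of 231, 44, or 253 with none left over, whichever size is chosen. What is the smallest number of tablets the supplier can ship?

The number of tablets must be a common multiple of 231, 44, and 253, so a multiple of their LCM.
231 = 3 × 7 × 11
44 = 2^2 × 11
253 = 11 × 23
LCM(231, 44, 253) = 2^2 × 3 × 7 × 11 × 23 = 21252.
Smallest multiple of 21252 that is ≥ 93957: ⌈93957/21252⌉ × 21252 = 5 × 21252 = 106260.

106260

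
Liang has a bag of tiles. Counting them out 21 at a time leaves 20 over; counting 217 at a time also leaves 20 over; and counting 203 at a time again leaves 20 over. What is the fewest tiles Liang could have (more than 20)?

N − 20 must be a common multiple of 21, 217, and 203.
21 = 3 × 7
217 = 7 × 31
203 = 7 × 29
LCM(21, 217, 203) = 3 × 7 × 29 × 31 = 18879.
Smallest N > 20 is LCM + 20 = 18879 + 20 = 18899.

18899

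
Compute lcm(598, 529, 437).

261326

598 = 2 × 13 × 23
529 = 23^2
437 = 19 × 23
LCM(598, 529, 437) = 2 × 13 × 19 × 23^2 = 261326.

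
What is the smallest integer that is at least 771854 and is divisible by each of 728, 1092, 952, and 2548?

The integer must be a common multiple of 728, 1092, 952, and 2548, so a multiple of their LCM.
728 = 2^3 × 7 × 13
1092 = 2^2 × 3 × 7 × 13
952 = 2^3 × 7 × 17
2548 = 2^2 × 7^2 × 13
LCM(728, 1092, 952, 2548) = 2^3 × 3 × 7^2 × 13 × 17 = 259896.
Smallest multiple of 259896 that is ≥ 771854: ⌈771854/259896⌉ × 259896 = 3 × 259896 = 779688.

779688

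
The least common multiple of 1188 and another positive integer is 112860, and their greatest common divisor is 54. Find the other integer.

5130

gcd × lcm = product of the two integers, so the other integer is (54 × 112860) / 1188 = 5130.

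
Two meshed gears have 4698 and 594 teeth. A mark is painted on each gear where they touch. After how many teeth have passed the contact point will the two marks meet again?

51678 teeth

They coincide at every common multiple of the periods; the first is the LCM.
4698 = 2 × 3^4 × 29
594 = 2 × 3^3 × 11
LCM(4698, 594) = 2 × 3^4 × 11 × 29 = 51678.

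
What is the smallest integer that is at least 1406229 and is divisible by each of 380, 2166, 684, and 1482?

The integer must be a common multiple of 380, 2166, 684, and 1482, so a multiple of their LCM.
380 = 2^2 × 5 × 19
2166 = 2 × 3 × 19^2
684 = 2^2 × 3^2 × 19
1482 = 2 × 3 × 13 × 19
LCM(380, 2166, 684, 1482) = 2^2 × 3^2 × 5 × 13 × 19^2 = 844740.
Smallest multiple of 844740 that is ≥ 1406229: ⌈1406229/844740⌉ × 844740 = 2 × 844740 = 1689480.

1689480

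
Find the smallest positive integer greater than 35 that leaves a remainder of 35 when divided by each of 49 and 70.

N − 35 must be a common multiple of 49 and 70.
49 = 7^2
70 = 2 × 5 × 7
LCM(49, 70) = 2 × 5 × 7^2 = 490.
Smallest N > 35 is LCM + 35 = 490 + 35 = 525.

525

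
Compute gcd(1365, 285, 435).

15

1365 = 3 × 5 × 7 × 13
285 = 3 × 5 × 19
435 = 3 × 5 × 29
gcd(1365, 285, 435) = 3 × 5 = 15.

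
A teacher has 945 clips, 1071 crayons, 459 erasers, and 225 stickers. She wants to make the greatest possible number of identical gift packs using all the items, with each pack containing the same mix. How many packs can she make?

9 packs

The pack count must divide each quantity, so the greatest is gcd(945, 1071, 459, 225).
945 = 3^3 × 5 × 7
1071 = 3^2 × 7 × 17
459 = 3^3 × 17
225 = 3^2 × 5^2
gcd(945, 1071, 459, 225) = 3^2 = 9.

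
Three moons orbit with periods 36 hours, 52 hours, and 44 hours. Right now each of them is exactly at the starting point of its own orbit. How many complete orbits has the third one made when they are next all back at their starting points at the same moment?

They are all back at their starting positions together after one LCM of the periods.
36 = 2^2 × 3^2
52 = 2^2 × 13
44 = 2^2 × 11
LCM(36, 52, 44) = 2^2 × 3^2 × 11 × 13 = 5148.
Orbits for period 44: 5148 / 44 = 117.

117 orbits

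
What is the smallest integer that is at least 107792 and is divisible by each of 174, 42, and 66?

The integer must be a common multiple of 174, 42, and 66, so a multiple of their LCM.
174 = 2 × 3 × 29
42 = 2 × 3 × 7
66 = 2 × 3 × 11
LCM(174, 42, 66) = 2 × 3 × 7 × 11 × 29 = 13398.
Smallest multiple of 13398 that is ≥ 107792: ⌈107792/13398⌉ × 13398 = 9 × 13398 = 120582.

120582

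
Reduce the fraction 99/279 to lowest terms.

99 = 3^2 × 11
279 = 3^2 × 31
gcd(99, 279) = 3^2 = 9.
Divide numerator and denominator by 9: 99/279 = 11/31.

11/31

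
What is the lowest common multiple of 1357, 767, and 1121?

335179

1357 = 23 × 59
767 = 13 × 59
1121 = 19 × 59
LCM(1357, 767, 1121) = 13 × 19 × 23 × 59 = 335179.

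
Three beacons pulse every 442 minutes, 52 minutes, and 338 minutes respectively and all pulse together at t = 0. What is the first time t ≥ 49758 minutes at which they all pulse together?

Joint pulses occur at multiples of LCM(442, 52, 338).
442 = 2 × 13 × 17
52 = 2^2 × 13
338 = 2 × 13^2
LCM(442, 52, 338) = 2^2 × 13^2 × 17 = 11492.
Smallest multiple of 11492 that is ≥ 49758: ⌈49758/11492⌉ × 11492 = 5 × 11492 = 57460.

57460 minutes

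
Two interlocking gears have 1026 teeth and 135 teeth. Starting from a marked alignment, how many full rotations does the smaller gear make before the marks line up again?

38 rotations

The first common completion time is the LCM of the periods.
1026 = 2 × 3^3 × 19
135 = 3^3 × 5
LCM(1026, 135) = 2 × 3^3 × 5 × 19 = 5130.
Rotations for period 135: 5130 / 135 = 38.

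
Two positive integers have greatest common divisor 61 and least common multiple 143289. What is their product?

For any two positive integers, gcd × lcm = product = 61 × 143289 = 8740629.

8740629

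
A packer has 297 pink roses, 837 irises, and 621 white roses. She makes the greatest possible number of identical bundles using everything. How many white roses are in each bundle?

23

Number of bundles = gcd(297, 837, 621).
297 = 3^3 × 11
837 = 3^3 × 31
621 = 3^3 × 23
gcd(297, 837, 621) = 3^3 = 27.
white roses per bundle = 621 / 27 = 23.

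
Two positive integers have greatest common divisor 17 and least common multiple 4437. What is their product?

75429

For any two positive integers, gcd × lcm = product = 17 × 4437 = 75429.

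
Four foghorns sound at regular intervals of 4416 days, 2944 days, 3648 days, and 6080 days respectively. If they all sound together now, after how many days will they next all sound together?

They coincide at every common multiple of the periods; the first is the LCM.
4416 = 2^6 × 3 × 23
2944 = 2^7 × 23
3648 = 2^6 × 3 × 19
6080 = 2^6 × 5 × 19
LCM(4416, 2944, 3648, 6080) = 2^7 × 3 × 5 × 19 × 23 = 839040.

839040 days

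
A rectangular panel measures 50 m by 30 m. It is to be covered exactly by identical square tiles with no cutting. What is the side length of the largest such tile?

By the Euclidean algorithm:
50 = 1 × 30 + 20
30 = 1 × 20 + 10
20 = 2 × 10 + 0
gcd(50, 30) = 10.

10 m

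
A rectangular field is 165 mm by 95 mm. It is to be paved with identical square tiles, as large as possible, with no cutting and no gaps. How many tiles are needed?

Tile side = gcd(165, 95).
165 = 3 × 5 × 11
95 = 5 × 19
gcd(165, 95) = 5.
Tiles: (165/5) × (95/5) = 33 × 19 = 627.

627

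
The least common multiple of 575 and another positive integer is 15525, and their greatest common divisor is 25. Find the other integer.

675

gcd × lcm = product of the two integers, so the other integer is (25 × 15525) / 575 = 675.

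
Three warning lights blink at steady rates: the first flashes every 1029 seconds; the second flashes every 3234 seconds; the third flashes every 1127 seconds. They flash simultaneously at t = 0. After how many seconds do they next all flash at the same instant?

They coincide at every common multiple of the periods; the first is the LCM.
1029 = 3 × 7^3
3234 = 2 × 3 × 7^2 × 11
1127 = 7^2 × 23
LCM(1029, 3234, 1127) = 2 × 3 × 7^3 × 11 × 23 = 520674.

520674 seconds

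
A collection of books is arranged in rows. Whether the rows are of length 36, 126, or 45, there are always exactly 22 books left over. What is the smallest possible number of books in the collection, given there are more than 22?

N − 22 must be a common multiple of 36, 126, and 45.
36 = 2^2 × 3^2
126 = 2 × 3^2 × 7
45 = 3^2 × 5
LCM(36, 126, 45) = 2^2 × 3^2 × 5 × 7 = 1260.
Smallest N > 22 is LCM + 22 = 1260 + 22 = 1282.

1282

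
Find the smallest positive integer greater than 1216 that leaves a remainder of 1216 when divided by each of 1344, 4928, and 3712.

858688

N − 1216 must be a common multiple of 1344, 4928, and 3712.
1344 = 2^6 × 3 × 7
4928 = 2^6 × 7 × 11
3712 = 2^7 × 29
LCM(1344, 4928, 3712) = 2^7 × 3 × 7 × 11 × 29 = 857472.
Smallest N > 1216 is LCM + 1216 = 857472 + 1216 = 858688.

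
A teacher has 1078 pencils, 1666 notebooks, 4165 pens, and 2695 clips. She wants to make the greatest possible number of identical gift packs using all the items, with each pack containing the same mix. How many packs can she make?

49 packs

The pack count must divide each quantity, so the greatest is gcd(1078, 1666, 4165, 2695).
1078 = 2 × 7^2 × 11
1666 = 2 × 7^2 × 17
4165 = 5 × 7^2 × 17
2695 = 5 × 7^2 × 11
gcd(1078, 1666, 4165, 2695) = 7^2 = 49.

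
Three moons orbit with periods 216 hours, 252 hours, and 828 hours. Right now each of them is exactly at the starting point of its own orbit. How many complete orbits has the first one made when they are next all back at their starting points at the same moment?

They are all back at their starting positions together after one LCM of the periods.
216 = 2^3 × 3^3
252 = 2^2 × 3^2 × 7
828 = 2^2 × 3^2 × 23
LCM(216, 252, 828) = 2^3 × 3^3 × 7 × 23 = 34776.
Orbits for period 216: 34776 / 216 = 161.

161 orbits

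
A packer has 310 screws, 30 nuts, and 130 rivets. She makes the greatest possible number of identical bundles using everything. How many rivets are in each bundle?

Number of bundles = gcd(310, 30, 130).
310 = 2 × 5 × 31
30 = 2 × 3 × 5
130 = 2 × 5 × 13
gcd(310, 30, 130) = 2 × 5 = 10.
rivets per bundle = 130 / 10 = 13.

13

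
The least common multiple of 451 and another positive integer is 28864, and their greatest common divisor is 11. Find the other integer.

gcd × lcm = product of the two integers, so the other integer is (11 × 28864) / 451 = 704.

704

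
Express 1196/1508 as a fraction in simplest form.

23/29

1196 = 2^2 × 13 × 23
1508 = 2^2 × 13 × 29
gcd(1196, 1508) = 2^2 × 13 = 52.
Divide numerator and denominator by 52: 1196/1508 = 23/29.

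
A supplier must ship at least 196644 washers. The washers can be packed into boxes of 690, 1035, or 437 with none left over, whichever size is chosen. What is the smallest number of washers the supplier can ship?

The number of washers must be a common multiple of 690, 1035, and 437, so a multiple of their LCM.
690 = 2 × 3 × 5 × 23
1035 = 3^2 × 5 × 23
437 = 19 × 23
LCM(690, 1035, 437) = 2 × 3^2 × 5 × 19 × 23 = 39330.
Smallest multiple of 39330 that is ≥ 196644: ⌈196644/39330⌉ × 39330 = 5 × 39330 = 196650.

196650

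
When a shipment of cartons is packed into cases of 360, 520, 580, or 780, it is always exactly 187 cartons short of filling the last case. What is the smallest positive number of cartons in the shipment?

135533

Being 187 short of a full case of size k means N ≡ −187 (mod k), i.e. N + 187 is a multiple of each size.
360 = 2^3 × 3^2 × 5
520 = 2^3 × 5 × 13
580 = 2^2 × 5 × 29
780 = 2^2 × 3 × 5 × 13
LCM(360, 520, 580, 780) = 2^3 × 3^2 × 5 × 13 × 29 = 135720.
Smallest positive N is 135720 − 187 = 135533.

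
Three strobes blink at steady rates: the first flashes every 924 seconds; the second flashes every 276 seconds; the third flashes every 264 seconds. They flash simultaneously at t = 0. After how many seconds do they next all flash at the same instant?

42504 seconds

We need the least common multiple of the intervals.
924 = 2^2 × 3 × 7 × 11
276 = 2^2 × 3 × 23
264 = 2^3 × 3 × 11
LCM(924, 276, 264) = 2^3 × 3 × 7 × 11 × 23 = 42504.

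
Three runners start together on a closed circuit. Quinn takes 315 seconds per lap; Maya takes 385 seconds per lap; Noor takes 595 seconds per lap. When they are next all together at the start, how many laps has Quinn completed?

187 laps

The first common completion time is the LCM of the periods.
315 = 3^2 × 5 × 7
385 = 5 × 7 × 11
595 = 5 × 7 × 17
LCM(315, 385, 595) = 3^2 × 5 × 7 × 11 × 17 = 58905.
Laps for period 315: 58905 / 315 = 187.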